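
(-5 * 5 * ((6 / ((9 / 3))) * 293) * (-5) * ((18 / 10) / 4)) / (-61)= -65925 / 122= -540.37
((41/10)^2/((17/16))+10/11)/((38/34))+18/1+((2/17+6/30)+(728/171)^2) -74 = -3087882833/136701675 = -22.59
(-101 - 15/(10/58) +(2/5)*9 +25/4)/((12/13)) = -46319/240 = -193.00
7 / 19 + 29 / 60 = 971 / 1140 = 0.85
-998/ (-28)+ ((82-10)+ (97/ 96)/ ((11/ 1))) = 107.73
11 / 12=0.92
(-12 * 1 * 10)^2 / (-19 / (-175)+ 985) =1260000 / 86197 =14.62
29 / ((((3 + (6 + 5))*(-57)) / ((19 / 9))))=-29 / 378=-0.08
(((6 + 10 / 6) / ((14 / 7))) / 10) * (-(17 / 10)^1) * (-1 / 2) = 391 / 1200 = 0.33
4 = 4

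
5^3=125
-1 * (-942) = 942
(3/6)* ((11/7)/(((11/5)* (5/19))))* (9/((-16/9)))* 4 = -1539/56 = -27.48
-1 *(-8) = 8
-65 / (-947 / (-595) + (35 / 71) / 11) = -30205175 / 760432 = -39.72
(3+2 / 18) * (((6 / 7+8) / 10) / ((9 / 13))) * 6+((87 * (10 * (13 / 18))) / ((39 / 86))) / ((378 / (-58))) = -1605038 / 8505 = -188.72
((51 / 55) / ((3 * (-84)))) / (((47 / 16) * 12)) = -17 / 162855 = -0.00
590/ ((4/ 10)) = 1475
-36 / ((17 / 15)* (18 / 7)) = -210 / 17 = -12.35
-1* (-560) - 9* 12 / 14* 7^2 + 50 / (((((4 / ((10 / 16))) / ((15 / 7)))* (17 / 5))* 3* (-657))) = 182.00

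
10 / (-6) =-5 / 3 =-1.67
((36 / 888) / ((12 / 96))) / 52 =3 / 481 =0.01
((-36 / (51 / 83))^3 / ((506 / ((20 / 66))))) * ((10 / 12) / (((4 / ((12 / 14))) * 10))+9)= -1086.10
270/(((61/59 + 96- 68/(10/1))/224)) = 5947200/8873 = 670.26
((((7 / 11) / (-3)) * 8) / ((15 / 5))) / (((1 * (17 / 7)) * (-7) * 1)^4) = -56 / 8268579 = -0.00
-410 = -410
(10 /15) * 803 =1606 /3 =535.33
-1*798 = -798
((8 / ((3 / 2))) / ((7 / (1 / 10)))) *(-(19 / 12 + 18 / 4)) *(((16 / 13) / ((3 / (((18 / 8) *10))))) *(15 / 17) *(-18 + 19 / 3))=44.04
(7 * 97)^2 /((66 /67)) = 30889747 /66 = 468026.47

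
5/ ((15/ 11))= 11/ 3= 3.67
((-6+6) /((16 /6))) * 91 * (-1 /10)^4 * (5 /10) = 0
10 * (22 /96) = 55 /24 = 2.29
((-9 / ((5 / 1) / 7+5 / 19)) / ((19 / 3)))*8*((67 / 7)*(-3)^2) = -65124 / 65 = -1001.91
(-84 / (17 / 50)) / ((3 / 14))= -19600 / 17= -1152.94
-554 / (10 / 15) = -831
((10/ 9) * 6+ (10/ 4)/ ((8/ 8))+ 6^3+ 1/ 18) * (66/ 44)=2027/ 6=337.83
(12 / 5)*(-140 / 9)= -112 / 3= -37.33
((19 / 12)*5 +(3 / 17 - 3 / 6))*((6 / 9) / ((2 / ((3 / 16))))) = 1549 / 3264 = 0.47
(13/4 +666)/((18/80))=26770/9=2974.44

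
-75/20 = -15/4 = -3.75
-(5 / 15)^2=-1 / 9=-0.11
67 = 67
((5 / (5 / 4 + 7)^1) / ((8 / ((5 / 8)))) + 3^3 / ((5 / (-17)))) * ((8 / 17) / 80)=-242227 / 448800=-0.54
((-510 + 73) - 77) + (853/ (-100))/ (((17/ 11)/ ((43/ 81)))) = -71181269/ 137700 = -516.93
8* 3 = 24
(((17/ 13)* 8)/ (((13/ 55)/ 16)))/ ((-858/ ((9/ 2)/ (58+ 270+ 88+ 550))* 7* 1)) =-1360/ 2476019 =-0.00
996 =996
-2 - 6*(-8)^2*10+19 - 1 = -3824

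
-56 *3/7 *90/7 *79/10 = -17064/7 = -2437.71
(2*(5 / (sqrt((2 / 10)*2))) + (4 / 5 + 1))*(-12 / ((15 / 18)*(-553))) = 648 / 13825 + 72*sqrt(10) / 553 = 0.46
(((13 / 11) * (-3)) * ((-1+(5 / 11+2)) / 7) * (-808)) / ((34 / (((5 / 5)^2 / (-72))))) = -10504 / 43197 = -0.24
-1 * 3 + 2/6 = -8/3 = -2.67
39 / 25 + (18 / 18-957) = -23861 / 25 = -954.44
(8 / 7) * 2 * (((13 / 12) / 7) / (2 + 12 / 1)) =26 / 1029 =0.03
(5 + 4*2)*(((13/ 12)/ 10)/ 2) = 169/ 240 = 0.70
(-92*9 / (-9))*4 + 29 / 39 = 14381 / 39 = 368.74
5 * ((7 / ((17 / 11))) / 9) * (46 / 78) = 8855 / 5967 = 1.48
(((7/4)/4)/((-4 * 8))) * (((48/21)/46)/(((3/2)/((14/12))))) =-7/13248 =-0.00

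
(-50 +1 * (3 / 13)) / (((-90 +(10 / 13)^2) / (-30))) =-25233 / 1511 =-16.70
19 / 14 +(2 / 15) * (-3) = 0.96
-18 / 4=-9 / 2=-4.50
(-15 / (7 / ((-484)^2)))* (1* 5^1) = -17569200 / 7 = -2509885.71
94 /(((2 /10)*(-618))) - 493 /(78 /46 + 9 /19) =-7421561 /32548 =-228.02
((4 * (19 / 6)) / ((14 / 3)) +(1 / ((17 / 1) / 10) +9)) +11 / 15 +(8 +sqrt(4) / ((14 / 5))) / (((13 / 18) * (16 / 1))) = 2559971 / 185640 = 13.79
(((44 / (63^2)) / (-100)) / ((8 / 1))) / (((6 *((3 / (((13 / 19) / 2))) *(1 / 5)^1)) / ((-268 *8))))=9581 / 3393495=0.00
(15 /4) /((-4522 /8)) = -15 /2261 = -0.01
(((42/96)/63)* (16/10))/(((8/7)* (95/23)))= 161/68400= 0.00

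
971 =971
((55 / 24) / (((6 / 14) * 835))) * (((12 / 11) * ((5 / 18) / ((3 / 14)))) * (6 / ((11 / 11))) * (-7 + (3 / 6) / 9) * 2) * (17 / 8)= -520625 / 324648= -1.60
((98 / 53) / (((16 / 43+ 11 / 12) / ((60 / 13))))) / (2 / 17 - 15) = -0.44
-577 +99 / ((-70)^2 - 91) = -924898 / 1603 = -576.98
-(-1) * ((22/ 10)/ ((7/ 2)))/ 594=1/ 945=0.00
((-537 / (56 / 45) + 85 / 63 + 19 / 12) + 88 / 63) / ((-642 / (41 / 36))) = 8827423 / 11648448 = 0.76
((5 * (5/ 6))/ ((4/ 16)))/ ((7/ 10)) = 500/ 21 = 23.81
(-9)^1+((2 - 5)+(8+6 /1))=2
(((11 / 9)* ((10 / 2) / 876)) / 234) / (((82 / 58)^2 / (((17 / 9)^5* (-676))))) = -0.24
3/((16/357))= 1071/16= 66.94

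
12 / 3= 4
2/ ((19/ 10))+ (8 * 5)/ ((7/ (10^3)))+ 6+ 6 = 5727.34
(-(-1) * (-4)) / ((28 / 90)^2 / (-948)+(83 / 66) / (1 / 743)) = -0.00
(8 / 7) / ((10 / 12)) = 48 / 35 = 1.37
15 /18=5 /6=0.83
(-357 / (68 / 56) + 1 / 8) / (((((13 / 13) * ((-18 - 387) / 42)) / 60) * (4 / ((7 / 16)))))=115199 / 576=200.00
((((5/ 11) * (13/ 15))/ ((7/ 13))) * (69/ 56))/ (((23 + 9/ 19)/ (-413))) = -4357327/ 274736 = -15.86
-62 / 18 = -31 / 9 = -3.44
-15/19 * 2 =-30/19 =-1.58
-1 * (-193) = 193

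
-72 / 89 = -0.81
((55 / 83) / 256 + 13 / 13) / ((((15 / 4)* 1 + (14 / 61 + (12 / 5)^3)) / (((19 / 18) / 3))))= 114306375 / 5768906368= 0.02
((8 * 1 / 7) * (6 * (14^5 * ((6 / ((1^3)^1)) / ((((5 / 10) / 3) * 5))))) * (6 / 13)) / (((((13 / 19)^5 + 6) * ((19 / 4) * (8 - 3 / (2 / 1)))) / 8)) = 516339.26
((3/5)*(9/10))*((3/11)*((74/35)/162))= 37/19250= 0.00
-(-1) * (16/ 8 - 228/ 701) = 1174/ 701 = 1.67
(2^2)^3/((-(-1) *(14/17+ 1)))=1088/31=35.10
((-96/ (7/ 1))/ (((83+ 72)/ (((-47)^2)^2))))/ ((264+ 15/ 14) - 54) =-312299584/ 152675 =-2045.52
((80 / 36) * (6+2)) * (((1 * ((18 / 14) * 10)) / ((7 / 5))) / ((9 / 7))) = 8000 / 63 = 126.98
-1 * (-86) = 86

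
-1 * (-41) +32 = 73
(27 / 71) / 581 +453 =18686730 / 41251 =453.00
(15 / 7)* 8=120 / 7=17.14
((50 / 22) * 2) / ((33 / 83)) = 4150 / 363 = 11.43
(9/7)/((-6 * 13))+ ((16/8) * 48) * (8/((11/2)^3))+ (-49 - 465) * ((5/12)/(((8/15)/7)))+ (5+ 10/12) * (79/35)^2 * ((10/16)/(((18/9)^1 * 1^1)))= -32523031507/11627616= -2797.05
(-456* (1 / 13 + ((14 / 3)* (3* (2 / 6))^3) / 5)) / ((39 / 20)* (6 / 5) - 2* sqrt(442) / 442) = -205.21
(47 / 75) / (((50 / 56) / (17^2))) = 380324 / 1875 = 202.84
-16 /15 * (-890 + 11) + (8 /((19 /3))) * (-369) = 44792 /95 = 471.49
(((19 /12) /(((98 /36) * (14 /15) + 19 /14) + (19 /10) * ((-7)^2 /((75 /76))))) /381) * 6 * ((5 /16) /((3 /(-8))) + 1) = 49875 /1179017962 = 0.00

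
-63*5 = -315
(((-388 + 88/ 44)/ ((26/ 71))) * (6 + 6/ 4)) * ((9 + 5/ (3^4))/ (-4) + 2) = 2946145/ 1404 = 2098.39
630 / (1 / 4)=2520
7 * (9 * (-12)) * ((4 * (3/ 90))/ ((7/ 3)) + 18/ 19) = -72144/ 95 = -759.41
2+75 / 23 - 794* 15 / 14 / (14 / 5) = -672967 / 2254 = -298.57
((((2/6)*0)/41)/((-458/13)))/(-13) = 0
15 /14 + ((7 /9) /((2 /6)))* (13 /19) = 2129 /798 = 2.67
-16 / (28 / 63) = -36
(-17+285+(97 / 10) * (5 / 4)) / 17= 2241 / 136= 16.48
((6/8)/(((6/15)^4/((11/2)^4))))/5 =5490375/1024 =5361.69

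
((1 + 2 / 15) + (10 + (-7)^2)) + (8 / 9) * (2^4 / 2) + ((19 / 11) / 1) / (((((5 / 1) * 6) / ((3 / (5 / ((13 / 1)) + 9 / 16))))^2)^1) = 6460831406 / 96052275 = 67.26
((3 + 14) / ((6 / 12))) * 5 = 170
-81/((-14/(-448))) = -2592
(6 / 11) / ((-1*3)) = -2 / 11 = -0.18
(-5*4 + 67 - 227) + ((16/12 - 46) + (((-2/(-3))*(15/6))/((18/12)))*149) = -532/9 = -59.11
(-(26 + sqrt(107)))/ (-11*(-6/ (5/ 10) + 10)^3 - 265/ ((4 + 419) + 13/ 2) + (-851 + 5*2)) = 859*sqrt(107)/ 647357 + 22334/ 647357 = 0.05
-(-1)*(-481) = -481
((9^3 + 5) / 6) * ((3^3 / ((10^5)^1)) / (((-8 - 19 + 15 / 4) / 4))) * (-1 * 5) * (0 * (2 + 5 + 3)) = 0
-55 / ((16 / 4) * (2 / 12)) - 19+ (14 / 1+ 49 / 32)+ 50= -1151 / 32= -35.97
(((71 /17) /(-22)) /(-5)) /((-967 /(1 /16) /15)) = -213 /5786528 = -0.00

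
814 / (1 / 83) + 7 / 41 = 2770049 / 41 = 67562.17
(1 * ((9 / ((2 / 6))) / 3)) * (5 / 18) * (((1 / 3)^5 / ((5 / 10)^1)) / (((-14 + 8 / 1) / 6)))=-5 / 243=-0.02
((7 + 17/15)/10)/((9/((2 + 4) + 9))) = 1.36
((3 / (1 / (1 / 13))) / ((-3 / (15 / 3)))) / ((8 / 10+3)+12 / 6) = -25 / 377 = -0.07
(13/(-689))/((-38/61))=61/2014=0.03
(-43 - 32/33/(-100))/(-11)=3.91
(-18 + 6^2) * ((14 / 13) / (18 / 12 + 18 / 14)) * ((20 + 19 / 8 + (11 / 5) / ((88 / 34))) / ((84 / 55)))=71533 / 676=105.82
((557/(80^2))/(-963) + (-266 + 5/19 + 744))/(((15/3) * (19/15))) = 56004987817/741638400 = 75.52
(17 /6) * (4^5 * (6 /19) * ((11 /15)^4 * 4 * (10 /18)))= 1019482112 /1731375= 588.83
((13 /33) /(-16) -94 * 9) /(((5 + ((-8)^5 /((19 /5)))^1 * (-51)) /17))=-144284423 /4411933680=-0.03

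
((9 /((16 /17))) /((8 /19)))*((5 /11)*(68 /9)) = 27455 /352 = 78.00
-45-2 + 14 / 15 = -691 / 15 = -46.07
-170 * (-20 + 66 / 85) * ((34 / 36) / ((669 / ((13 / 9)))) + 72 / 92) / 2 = 1597959679 / 1246347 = 1282.11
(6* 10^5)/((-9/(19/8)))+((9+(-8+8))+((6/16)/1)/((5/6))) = -9499433/60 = -158323.88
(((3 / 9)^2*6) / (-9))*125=-9.26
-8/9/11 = -0.08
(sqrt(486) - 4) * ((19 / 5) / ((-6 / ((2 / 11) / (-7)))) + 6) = 108.57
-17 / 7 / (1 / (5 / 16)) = -0.76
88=88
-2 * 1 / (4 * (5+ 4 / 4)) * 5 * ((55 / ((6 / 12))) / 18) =-275 / 108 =-2.55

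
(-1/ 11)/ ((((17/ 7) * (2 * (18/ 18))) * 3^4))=-7/ 30294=-0.00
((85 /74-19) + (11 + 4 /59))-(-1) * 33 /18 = -32419 /6549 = -4.95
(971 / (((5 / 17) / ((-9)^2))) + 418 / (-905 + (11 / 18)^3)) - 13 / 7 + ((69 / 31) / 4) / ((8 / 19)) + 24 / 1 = 48995568136515137 / 183204558880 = 267436.40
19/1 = 19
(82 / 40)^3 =68921 / 8000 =8.62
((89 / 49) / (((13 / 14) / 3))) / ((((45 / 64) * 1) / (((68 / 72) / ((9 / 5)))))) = 96832 / 22113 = 4.38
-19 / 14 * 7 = -9.50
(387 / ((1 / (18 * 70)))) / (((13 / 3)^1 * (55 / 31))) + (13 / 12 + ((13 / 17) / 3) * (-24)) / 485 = 897359137219 / 14148420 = 63424.69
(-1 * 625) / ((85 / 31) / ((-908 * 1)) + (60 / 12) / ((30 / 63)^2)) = -21990625 / 775723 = -28.35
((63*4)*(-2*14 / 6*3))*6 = -21168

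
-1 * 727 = -727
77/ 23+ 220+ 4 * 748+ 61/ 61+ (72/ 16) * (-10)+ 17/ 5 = 365096/ 115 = 3174.75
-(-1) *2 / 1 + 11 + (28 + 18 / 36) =41.50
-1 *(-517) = 517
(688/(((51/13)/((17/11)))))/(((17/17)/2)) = 17888/33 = 542.06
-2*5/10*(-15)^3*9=30375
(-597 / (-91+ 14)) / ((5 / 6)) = 3582 / 385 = 9.30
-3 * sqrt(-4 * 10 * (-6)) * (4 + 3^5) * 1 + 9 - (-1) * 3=12 - 2964 * sqrt(15)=-11467.52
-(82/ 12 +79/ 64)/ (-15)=1549/ 2880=0.54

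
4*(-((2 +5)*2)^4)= -153664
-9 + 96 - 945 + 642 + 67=-149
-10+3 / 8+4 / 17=-1277 / 136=-9.39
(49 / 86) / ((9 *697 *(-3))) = -49 / 1618434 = -0.00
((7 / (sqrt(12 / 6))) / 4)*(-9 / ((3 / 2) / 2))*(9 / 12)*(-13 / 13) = 63*sqrt(2) / 8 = 11.14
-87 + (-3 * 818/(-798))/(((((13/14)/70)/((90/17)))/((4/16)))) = 923037/4199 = 219.82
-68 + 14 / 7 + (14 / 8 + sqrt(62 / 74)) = -257 / 4 + sqrt(1147) / 37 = -63.33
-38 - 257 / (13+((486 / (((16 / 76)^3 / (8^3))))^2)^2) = -19219046301919987049868382569199 / 505764376366315448680746909709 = -38.00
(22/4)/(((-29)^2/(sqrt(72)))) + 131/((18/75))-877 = -331.11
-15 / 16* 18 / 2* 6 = -405 / 8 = -50.62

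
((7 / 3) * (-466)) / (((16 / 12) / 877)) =-1430387 / 2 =-715193.50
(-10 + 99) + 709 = 798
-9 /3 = -3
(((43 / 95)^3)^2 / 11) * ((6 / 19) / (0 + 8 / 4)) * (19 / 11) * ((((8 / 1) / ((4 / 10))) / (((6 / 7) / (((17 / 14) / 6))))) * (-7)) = -752242202831 / 106735342518750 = -0.01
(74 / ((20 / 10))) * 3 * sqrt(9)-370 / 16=2479 / 8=309.88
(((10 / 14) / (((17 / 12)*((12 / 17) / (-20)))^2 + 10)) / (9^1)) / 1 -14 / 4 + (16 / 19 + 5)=22509607 / 9578394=2.35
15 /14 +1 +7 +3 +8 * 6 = 841 /14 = 60.07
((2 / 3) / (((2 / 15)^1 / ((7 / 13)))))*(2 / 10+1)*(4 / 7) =24 / 13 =1.85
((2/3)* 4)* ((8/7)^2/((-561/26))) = -13312/82467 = -0.16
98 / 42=7 / 3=2.33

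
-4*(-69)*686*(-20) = -3786720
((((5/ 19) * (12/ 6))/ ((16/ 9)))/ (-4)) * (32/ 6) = -15/ 38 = -0.39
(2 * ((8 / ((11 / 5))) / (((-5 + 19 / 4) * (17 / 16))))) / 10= -512 / 187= -2.74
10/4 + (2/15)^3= 16891/6750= 2.50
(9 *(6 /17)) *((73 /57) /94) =657 /15181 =0.04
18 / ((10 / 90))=162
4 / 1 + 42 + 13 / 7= 335 / 7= 47.86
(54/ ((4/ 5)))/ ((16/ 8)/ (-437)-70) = -58995/ 61184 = -0.96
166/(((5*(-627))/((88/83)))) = -16/285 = -0.06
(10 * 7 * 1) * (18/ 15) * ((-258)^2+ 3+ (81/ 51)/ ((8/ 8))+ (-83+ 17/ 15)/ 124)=14734145188/ 2635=5591705.95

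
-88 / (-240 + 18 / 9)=44 / 119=0.37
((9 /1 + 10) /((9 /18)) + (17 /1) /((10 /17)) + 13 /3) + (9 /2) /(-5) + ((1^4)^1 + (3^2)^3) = 2401 /3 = 800.33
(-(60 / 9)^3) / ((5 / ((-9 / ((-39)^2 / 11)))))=17600 / 4563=3.86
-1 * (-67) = 67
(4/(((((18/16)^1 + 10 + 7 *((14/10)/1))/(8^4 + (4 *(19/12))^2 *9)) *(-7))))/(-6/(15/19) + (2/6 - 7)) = 1782800/208971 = 8.53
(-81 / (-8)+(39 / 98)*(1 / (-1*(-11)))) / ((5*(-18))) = -2921 / 25872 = -0.11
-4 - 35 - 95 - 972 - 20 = -1126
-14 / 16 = -7 / 8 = -0.88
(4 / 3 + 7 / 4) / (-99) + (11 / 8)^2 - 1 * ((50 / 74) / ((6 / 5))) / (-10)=1.92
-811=-811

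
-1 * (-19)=19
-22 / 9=-2.44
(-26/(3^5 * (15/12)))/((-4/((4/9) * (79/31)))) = 8216/338985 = 0.02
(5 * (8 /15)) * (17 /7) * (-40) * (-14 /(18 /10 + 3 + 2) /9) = 59.26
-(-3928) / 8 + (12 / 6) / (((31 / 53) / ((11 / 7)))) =107713 / 217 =496.37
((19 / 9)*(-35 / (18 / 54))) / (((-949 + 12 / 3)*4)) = 19 / 324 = 0.06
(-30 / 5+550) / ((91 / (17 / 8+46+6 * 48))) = 182852 / 91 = 2009.36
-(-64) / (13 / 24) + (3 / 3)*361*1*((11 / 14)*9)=486111 / 182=2670.94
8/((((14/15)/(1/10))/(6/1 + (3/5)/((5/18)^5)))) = 34574724/109375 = 316.11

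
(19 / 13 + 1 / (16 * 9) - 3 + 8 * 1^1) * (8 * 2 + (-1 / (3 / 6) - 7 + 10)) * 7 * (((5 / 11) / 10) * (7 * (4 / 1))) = 10086797 / 10296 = 979.68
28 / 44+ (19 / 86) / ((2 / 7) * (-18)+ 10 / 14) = 17199 / 29326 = 0.59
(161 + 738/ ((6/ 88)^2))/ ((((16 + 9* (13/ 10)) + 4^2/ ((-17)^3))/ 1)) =7807395690/ 1360741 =5737.61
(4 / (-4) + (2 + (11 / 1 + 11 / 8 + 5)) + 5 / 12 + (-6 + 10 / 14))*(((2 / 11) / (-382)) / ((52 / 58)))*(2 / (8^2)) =-65801 / 293669376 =-0.00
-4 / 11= -0.36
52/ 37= 1.41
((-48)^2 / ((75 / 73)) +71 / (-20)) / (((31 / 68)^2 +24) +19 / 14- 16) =234.08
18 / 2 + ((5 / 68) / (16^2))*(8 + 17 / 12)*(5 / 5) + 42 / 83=164865839 / 17338368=9.51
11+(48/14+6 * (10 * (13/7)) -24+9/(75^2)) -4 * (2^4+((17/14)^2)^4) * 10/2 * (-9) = 883786068535389/230592040000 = 3832.68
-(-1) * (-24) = -24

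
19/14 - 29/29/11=195/154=1.27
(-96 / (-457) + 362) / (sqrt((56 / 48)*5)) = 33106*sqrt(210) / 3199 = 149.97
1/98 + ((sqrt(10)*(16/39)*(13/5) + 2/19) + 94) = 16*sqrt(10)/15 + 175243/1862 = 97.49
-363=-363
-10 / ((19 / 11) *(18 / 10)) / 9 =-550 / 1539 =-0.36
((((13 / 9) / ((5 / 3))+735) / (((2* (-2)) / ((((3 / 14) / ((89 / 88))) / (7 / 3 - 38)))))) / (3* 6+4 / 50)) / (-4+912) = 910635 / 13679370488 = 0.00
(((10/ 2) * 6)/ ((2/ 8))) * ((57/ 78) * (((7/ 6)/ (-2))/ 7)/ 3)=-95/ 39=-2.44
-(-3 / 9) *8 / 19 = 8 / 57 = 0.14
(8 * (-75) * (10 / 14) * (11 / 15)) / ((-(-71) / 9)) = -19800 / 497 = -39.84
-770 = -770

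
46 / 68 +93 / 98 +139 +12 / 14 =117855 / 833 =141.48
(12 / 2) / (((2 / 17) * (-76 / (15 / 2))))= -765 / 152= -5.03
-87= -87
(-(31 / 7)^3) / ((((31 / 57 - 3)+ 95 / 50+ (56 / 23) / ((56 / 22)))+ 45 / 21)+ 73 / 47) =-18356320470 / 865765369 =-21.20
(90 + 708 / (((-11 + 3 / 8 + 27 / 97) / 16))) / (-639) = 2689306 / 1710177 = 1.57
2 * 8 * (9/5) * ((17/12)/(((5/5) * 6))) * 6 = 204/5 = 40.80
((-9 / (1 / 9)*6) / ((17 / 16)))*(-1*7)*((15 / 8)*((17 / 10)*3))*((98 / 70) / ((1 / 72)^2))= 222213196.80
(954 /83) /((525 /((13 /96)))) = 689 /232400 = 0.00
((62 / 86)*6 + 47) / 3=2207 / 129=17.11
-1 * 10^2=-100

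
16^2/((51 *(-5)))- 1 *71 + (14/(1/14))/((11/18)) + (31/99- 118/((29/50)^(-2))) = 440401723/2103750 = 209.34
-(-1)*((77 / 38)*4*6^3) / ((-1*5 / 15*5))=-99792 / 95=-1050.44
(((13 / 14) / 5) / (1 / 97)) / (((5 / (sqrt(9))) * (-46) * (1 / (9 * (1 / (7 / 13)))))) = -442611 / 112700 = -3.93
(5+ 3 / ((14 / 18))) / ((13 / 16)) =992 / 91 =10.90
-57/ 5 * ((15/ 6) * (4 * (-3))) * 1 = 342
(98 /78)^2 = 2401 /1521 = 1.58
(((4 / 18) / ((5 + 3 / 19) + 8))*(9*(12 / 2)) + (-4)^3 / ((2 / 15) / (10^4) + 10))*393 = -202198455198 / 93750125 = -2156.78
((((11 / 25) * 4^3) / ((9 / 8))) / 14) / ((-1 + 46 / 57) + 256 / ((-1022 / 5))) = -1.24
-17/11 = -1.55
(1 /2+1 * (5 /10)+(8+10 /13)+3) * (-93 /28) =-7719 /182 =-42.41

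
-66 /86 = -33 /43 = -0.77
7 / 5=1.40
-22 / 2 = -11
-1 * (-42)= 42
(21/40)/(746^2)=21/22260640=0.00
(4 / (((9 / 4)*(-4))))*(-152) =608 / 9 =67.56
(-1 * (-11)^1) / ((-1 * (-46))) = 0.24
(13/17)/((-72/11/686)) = -49049/612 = -80.15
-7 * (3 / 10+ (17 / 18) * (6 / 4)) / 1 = -721 / 60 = -12.02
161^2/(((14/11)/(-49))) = -1995917/2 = -997958.50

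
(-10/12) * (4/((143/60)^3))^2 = -622080000000/8550986578849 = -0.07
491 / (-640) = -0.77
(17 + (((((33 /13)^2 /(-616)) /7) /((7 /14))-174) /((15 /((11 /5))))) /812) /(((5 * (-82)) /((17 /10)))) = -7758772069 /110276420800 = -0.07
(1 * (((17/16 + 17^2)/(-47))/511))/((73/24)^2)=-23868/18283799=-0.00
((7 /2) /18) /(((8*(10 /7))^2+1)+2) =343 /235692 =0.00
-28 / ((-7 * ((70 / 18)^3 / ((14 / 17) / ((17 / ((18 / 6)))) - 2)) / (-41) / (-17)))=-64082016 / 728875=-87.92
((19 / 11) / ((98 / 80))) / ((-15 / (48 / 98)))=-1216 / 26411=-0.05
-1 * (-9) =9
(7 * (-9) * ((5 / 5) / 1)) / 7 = -9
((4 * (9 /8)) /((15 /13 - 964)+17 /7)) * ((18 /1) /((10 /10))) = -7371 /87398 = -0.08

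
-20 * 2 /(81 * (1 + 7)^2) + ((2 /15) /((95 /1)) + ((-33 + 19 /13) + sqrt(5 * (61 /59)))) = -126223259 /4001400 + sqrt(17995) /59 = -29.27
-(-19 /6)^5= 2476099 /7776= 318.43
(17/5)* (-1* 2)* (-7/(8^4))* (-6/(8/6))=-1071/20480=-0.05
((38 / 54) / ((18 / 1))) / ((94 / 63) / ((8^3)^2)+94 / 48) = 8716288 / 436618485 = 0.02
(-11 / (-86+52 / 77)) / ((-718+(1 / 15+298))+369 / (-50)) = -385 / 1276113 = -0.00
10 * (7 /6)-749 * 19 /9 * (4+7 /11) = -80514 /11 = -7319.45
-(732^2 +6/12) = -1071649/2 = -535824.50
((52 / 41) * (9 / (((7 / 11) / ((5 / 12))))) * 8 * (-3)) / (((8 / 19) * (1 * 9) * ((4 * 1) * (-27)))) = 13585 / 30996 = 0.44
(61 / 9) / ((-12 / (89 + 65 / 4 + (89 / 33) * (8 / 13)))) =-60.38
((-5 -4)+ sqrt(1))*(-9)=72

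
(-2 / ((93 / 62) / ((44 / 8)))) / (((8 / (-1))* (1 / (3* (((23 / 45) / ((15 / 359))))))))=90827 / 2700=33.64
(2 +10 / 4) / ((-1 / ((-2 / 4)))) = 9 / 4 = 2.25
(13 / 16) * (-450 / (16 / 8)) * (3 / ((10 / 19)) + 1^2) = -39195 / 32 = -1224.84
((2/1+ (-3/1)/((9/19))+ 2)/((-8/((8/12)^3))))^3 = 0.00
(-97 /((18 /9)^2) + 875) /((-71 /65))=-221195 /284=-778.86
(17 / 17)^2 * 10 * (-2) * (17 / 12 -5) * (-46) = -9890 / 3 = -3296.67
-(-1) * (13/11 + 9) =112/11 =10.18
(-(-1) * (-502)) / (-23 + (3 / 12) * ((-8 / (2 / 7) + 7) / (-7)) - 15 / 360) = 12048 / 535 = 22.52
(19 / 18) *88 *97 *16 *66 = 28544384 / 3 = 9514794.67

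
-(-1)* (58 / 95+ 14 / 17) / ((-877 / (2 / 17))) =-0.00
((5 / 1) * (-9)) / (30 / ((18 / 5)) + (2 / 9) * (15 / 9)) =-243 / 47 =-5.17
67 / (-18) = -67 / 18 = -3.72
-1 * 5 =-5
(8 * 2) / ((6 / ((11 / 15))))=88 / 45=1.96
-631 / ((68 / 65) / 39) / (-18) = 533195 / 408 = 1306.85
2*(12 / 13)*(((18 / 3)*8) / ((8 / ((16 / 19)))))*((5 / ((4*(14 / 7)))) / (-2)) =-720 / 247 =-2.91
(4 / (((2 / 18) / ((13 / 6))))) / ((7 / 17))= 1326 / 7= 189.43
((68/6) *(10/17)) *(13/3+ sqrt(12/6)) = 20 *sqrt(2)/3+ 260/9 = 38.32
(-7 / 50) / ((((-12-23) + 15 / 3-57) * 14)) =1 / 8700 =0.00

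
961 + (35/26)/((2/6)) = 25091/26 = 965.04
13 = 13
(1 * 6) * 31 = 186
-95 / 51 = -1.86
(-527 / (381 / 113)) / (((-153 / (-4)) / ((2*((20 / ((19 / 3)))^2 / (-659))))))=11209600 / 90639519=0.12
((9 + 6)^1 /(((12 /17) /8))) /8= 85 /4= 21.25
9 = 9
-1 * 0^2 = 0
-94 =-94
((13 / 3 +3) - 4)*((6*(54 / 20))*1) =54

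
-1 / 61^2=-0.00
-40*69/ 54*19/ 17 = -8740/ 153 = -57.12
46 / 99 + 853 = 84493 / 99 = 853.46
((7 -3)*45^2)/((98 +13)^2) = 900/1369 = 0.66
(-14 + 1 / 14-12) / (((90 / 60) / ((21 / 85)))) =-363 / 85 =-4.27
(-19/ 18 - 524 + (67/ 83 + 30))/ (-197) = 738407/ 294318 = 2.51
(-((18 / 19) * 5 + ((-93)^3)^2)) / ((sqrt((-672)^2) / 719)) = -2946177632053833 / 4256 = -692240984975.05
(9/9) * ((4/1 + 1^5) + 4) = 9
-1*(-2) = 2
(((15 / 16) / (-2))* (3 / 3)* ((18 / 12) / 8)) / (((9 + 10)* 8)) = -45 / 77824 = -0.00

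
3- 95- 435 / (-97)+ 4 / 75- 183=-270.46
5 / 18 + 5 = 95 / 18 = 5.28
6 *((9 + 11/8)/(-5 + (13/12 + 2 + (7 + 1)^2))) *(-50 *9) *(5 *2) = -672300/149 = -4512.08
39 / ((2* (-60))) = -13 / 40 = -0.32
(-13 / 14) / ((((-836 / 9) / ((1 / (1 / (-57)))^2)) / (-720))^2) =-498810522600 / 847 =-588914430.46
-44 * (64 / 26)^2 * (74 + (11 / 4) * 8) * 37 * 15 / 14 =-1200291840 / 1183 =-1014616.94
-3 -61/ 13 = -100/ 13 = -7.69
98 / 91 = 14 / 13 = 1.08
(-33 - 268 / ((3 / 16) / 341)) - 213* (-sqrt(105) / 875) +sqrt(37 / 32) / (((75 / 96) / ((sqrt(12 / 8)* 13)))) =-1462307 / 3 +213* sqrt(105) / 875 +52* sqrt(111) / 25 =-487411.26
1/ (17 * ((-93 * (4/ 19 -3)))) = 19/ 83793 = 0.00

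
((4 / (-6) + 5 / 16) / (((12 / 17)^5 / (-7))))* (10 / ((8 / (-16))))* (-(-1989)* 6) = -186704096215 / 55296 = -3376448.50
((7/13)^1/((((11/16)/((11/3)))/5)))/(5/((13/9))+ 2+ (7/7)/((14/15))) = 2.20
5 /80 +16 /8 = 33 /16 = 2.06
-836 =-836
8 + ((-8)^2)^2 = 4104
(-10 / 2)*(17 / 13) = -85 / 13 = -6.54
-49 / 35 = -7 / 5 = -1.40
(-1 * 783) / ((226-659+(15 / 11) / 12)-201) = 1276 / 1033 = 1.24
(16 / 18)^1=8 / 9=0.89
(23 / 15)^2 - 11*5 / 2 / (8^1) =-3911 / 3600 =-1.09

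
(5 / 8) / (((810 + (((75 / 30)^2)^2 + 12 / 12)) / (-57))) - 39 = -531009 / 13601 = -39.04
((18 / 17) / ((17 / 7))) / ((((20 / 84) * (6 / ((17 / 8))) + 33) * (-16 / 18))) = -3969 / 272476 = -0.01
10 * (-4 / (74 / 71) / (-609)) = 1420 / 22533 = 0.06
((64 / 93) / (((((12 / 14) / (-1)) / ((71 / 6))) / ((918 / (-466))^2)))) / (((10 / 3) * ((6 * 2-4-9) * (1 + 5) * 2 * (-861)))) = -369342 / 345006595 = -0.00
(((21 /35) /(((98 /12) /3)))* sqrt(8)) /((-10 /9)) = -486* sqrt(2) /1225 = -0.56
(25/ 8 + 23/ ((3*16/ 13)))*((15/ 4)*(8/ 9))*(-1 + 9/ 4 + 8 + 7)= 145925/ 288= 506.68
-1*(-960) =960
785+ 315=1100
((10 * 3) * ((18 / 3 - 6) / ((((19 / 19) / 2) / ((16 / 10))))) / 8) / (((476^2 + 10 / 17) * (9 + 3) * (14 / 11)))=0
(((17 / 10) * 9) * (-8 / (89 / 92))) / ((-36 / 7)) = 10948 / 445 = 24.60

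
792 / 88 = 9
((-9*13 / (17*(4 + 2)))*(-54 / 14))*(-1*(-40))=21060 / 119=176.97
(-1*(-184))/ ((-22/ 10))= -920/ 11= -83.64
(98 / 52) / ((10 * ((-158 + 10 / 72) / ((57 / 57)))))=-441 / 369395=-0.00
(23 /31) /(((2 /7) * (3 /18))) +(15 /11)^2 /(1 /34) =295593 /3751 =78.80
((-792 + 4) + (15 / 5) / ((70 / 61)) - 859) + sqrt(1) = -115037 / 70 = -1643.39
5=5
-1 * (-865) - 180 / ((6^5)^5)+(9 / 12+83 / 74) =25330004606777020120903 / 29220018252983304192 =866.87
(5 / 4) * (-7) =-8.75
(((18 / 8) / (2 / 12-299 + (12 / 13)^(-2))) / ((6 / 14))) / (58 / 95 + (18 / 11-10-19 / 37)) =9743580 / 4566752609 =0.00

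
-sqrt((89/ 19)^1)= -sqrt(1691)/ 19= -2.16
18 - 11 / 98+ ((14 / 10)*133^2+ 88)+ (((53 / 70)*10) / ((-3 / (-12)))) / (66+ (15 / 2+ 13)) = 2108300927 / 84770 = 24870.84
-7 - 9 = -16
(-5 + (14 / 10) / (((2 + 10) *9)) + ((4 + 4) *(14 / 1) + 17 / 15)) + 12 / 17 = 999263 / 9180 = 108.85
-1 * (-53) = 53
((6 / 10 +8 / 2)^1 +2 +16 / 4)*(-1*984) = -52152 / 5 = -10430.40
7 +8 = 15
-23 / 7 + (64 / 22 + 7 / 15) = 104 / 1155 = 0.09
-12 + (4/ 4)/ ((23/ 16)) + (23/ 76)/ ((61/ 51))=-1178381/ 106628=-11.05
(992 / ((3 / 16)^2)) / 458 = 126976 / 2061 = 61.61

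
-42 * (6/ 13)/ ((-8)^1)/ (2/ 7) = 441/ 52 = 8.48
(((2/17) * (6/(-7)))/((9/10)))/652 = -10/58191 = -0.00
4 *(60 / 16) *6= 90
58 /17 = 3.41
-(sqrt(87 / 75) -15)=15 -sqrt(29) / 5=13.92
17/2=8.50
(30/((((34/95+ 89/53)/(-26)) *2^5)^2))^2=16067115225015625/705481196322816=22.77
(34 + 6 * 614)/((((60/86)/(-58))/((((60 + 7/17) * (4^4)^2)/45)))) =-312051455885312/11475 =-27194026656.67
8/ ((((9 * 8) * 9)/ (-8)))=-8/ 81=-0.10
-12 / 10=-6 / 5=-1.20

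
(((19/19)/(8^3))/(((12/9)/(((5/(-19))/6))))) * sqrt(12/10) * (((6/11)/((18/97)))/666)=-97 * sqrt(30)/1710415872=-0.00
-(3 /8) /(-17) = 3 /136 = 0.02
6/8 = 3/4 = 0.75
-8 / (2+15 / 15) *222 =-592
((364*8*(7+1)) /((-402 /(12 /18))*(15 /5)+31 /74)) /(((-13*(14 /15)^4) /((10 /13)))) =119880000 /119354053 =1.00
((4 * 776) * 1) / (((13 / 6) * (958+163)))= 1.28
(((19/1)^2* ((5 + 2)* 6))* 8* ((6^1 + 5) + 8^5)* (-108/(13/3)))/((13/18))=-23187807957888/169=-137205964247.86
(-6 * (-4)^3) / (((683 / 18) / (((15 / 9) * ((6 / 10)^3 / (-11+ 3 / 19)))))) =-590976 / 1758725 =-0.34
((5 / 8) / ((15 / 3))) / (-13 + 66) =1 / 424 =0.00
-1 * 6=-6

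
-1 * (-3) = 3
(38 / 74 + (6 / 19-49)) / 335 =-33864 / 235505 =-0.14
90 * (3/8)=135/4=33.75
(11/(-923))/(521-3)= -11/478114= -0.00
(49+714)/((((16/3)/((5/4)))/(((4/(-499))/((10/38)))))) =-43491/7984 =-5.45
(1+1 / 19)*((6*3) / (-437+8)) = -120 / 2717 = -0.04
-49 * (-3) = 147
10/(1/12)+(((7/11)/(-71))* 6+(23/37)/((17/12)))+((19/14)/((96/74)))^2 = 26949013981553/221840188416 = 121.48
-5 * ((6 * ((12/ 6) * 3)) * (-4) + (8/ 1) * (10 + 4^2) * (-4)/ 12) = 3200/ 3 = 1066.67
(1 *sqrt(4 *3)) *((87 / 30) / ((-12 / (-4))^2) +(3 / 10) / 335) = 9742 *sqrt(3) / 15075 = 1.12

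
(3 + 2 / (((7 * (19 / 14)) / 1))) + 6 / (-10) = 248 / 95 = 2.61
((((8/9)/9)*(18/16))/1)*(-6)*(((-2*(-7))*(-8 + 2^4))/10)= -112/15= -7.47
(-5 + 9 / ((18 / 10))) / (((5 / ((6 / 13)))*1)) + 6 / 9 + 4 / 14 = 20 / 21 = 0.95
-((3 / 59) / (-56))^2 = -9 / 10916416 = -0.00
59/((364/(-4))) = -59/91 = -0.65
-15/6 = -5/2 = -2.50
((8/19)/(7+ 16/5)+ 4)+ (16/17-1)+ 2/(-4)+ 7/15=2251/570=3.95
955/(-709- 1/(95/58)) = -90725/67413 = -1.35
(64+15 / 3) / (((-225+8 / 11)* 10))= -759 / 24670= -0.03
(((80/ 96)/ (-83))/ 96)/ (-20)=1/ 191232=0.00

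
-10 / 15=-0.67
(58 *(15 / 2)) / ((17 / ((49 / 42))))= 1015 / 34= 29.85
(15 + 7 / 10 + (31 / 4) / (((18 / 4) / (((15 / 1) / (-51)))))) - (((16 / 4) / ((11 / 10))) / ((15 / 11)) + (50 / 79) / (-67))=50761069 / 4049145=12.54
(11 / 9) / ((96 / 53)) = 583 / 864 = 0.67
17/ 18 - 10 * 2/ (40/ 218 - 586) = 562379/ 574686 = 0.98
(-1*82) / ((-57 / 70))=5740 / 57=100.70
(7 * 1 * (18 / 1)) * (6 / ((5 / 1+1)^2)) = 21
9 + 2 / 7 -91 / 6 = -247 / 42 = -5.88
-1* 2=-2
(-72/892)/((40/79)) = -711/4460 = -0.16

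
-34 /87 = -0.39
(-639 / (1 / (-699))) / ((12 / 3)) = 446661 / 4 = 111665.25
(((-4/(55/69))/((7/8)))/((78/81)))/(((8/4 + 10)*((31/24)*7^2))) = -59616/7602595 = -0.01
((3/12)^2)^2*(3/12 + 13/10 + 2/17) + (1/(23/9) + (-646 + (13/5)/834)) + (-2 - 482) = -942990021487/834800640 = -1129.60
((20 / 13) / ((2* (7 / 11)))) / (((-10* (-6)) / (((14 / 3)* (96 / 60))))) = 88 / 585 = 0.15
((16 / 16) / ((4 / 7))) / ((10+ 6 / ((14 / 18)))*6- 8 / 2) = 49 / 2864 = 0.02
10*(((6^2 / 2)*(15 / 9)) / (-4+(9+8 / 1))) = 300 / 13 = 23.08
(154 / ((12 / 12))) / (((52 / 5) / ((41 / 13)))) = 15785 / 338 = 46.70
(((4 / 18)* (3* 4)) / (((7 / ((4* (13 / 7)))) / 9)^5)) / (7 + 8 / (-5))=11086749573120 / 282475249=39248.57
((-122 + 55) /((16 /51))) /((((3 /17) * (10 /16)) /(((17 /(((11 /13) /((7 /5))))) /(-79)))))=29954561 /43450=689.40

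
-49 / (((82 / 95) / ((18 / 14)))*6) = -1995 / 164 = -12.16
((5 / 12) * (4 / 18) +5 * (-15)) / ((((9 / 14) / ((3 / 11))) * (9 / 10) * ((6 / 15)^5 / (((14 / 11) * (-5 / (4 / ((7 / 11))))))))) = 108393359375 / 31049568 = 3490.98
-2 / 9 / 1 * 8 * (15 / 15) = -16 / 9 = -1.78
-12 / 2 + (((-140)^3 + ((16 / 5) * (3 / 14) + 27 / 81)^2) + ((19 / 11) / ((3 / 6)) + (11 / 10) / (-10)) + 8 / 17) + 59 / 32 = -36206302478771 / 13194720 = -2743999.30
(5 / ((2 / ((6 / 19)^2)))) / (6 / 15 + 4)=225 / 3971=0.06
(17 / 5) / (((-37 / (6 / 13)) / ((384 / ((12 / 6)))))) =-8.14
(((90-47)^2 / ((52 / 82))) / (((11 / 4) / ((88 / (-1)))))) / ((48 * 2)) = -75809 / 78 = -971.91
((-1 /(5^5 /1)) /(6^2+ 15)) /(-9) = 1 /1434375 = 0.00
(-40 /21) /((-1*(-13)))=-40 /273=-0.15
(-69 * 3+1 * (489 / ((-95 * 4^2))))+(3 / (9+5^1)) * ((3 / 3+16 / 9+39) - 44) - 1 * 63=-8643869 / 31920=-270.80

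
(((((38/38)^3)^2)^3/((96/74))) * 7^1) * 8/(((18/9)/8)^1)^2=2072/3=690.67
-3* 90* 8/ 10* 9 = -1944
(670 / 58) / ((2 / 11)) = 3685 / 58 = 63.53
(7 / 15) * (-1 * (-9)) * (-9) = -189 / 5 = -37.80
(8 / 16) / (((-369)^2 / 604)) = 302 / 136161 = 0.00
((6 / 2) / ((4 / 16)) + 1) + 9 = 22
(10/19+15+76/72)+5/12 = 11627/684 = 17.00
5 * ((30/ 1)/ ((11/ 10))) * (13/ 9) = 6500/ 33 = 196.97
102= 102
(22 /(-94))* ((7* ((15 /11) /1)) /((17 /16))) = -1680 /799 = -2.10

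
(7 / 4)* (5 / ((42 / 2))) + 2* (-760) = -18235 / 12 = -1519.58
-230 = -230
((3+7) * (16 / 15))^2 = 1024 / 9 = 113.78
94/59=1.59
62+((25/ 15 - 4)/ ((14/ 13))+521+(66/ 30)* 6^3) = 31681/ 30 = 1056.03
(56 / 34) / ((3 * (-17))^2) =0.00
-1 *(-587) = 587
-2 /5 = -0.40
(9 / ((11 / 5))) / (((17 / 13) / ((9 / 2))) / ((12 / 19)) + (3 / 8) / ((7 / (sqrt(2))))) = 3999799440 / 437669749-465699780 * sqrt(2) / 437669749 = 7.63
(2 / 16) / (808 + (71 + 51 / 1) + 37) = 1 / 7736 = 0.00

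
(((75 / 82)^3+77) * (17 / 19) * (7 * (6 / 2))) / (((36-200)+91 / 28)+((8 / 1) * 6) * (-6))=-15307164327 / 4701101410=-3.26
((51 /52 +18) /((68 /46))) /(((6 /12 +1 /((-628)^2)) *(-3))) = -373037966 /43579653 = -8.56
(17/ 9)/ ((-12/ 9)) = -17/ 12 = -1.42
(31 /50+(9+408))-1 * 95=16131 /50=322.62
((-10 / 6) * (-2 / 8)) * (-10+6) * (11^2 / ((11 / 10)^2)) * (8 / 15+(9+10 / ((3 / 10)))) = -64300 / 9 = -7144.44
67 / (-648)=-67 / 648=-0.10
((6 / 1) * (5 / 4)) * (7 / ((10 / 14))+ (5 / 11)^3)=74.20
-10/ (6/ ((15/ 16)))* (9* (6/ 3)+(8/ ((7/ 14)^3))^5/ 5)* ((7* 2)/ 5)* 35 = -131533384465/ 4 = -32883346116.25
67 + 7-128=-54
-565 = -565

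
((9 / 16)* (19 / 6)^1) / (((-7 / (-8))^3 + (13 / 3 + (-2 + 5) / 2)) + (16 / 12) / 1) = 2736 / 12037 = 0.23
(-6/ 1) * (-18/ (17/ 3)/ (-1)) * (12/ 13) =-3888/ 221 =-17.59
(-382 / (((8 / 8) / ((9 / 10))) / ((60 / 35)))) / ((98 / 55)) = -113454 / 343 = -330.77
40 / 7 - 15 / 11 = 335 / 77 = 4.35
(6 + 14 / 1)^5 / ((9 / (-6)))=-6400000 / 3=-2133333.33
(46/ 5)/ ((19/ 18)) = 828/ 95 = 8.72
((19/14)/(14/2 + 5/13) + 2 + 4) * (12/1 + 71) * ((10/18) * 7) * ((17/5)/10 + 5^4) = 21568383071/17280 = 1248170.32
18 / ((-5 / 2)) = -36 / 5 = -7.20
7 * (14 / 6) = 49 / 3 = 16.33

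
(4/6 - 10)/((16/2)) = -1.17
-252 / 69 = -84 / 23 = -3.65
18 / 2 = 9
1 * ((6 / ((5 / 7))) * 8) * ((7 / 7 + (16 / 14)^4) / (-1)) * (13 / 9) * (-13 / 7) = 17567888 / 36015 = 487.79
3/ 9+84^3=592704.33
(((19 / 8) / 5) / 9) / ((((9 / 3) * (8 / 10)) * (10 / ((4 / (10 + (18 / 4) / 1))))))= 19 / 31320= 0.00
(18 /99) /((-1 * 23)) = -2 /253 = -0.01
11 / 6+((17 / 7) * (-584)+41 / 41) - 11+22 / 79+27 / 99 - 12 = -52480517 / 36498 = -1437.90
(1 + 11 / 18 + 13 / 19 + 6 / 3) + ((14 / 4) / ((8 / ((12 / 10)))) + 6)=74011 / 6840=10.82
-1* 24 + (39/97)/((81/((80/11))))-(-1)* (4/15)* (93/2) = -1665722/144045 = -11.56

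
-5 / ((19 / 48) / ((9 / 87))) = -1.31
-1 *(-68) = 68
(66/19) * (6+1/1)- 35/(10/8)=-70/19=-3.68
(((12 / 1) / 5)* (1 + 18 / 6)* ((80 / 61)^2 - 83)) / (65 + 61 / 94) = -454874272 / 38270485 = -11.89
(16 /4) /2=2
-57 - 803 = -860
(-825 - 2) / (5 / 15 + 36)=-2481 / 109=-22.76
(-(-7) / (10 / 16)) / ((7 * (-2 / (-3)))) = 12 / 5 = 2.40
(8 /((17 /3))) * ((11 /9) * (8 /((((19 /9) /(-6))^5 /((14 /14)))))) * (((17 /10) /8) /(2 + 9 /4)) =-26937681408 /210468415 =-127.99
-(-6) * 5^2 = 150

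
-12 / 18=-2 / 3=-0.67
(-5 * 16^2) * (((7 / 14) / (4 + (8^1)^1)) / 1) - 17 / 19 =-3091 / 57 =-54.23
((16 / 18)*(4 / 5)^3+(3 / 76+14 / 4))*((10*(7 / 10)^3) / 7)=16735313 / 8550000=1.96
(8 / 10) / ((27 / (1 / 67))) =4 / 9045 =0.00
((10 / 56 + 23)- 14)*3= 771 / 28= 27.54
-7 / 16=-0.44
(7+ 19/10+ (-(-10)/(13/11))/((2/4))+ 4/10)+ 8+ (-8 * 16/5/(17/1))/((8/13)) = 14045/442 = 31.78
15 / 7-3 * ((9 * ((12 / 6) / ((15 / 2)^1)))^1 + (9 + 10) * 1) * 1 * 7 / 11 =-14904 / 385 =-38.71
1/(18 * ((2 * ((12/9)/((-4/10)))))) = -1/120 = -0.01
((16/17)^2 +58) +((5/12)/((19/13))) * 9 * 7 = 1687853/21964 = 76.85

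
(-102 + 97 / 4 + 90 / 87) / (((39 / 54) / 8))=-320364 / 377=-849.77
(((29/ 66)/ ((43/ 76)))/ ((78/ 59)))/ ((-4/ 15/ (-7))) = 1137815/ 73788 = 15.42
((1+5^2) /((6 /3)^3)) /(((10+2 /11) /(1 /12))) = 143 /5376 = 0.03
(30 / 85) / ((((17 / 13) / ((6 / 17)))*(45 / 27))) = 1404 / 24565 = 0.06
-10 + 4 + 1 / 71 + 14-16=-567 / 71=-7.99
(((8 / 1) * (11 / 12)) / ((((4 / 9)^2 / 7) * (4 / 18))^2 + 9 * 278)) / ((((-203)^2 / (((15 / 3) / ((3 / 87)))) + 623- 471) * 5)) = 31827411 / 23683335323717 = 0.00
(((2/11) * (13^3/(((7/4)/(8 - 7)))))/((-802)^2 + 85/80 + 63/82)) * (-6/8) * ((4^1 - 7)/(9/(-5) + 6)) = 2882464/15161819365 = 0.00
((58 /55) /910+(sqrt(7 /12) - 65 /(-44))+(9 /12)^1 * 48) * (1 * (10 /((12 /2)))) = 5 * sqrt(21) /18+3751591 /60060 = 63.74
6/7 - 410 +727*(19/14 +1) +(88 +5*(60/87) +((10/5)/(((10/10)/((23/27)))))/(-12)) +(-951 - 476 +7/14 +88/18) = -121231/4698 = -25.80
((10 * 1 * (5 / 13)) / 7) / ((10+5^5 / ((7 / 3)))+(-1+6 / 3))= 25 / 61438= 0.00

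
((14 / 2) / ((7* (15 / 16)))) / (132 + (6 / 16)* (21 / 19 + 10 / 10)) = 0.01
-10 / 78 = -5 / 39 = -0.13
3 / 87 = 1 / 29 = 0.03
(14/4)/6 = 7/12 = 0.58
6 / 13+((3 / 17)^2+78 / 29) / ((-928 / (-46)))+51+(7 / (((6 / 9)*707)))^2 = 26608551010125 / 515703312592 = 51.60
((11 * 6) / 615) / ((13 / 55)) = 242 / 533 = 0.45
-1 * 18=-18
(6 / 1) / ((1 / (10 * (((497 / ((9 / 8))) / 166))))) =39760 / 249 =159.68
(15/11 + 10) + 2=147/11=13.36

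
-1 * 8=-8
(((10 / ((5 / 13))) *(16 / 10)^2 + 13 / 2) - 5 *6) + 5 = 2403 / 50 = 48.06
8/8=1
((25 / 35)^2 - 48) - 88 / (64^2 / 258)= -665243 / 12544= -53.03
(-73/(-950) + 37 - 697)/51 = -626927/48450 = -12.94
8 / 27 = 0.30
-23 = -23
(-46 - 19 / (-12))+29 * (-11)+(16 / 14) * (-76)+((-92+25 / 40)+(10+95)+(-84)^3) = -99647629 / 168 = -593140.65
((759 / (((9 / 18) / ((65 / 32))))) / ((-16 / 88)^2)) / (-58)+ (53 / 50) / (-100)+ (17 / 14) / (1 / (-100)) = -28088887769 / 16240000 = -1729.61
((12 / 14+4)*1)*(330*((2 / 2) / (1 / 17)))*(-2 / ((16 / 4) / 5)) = -68121.43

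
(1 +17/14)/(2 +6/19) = 589/616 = 0.96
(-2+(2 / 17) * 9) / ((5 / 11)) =-176 / 85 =-2.07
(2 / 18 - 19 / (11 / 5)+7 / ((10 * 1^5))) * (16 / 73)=-61976 / 36135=-1.72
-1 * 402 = -402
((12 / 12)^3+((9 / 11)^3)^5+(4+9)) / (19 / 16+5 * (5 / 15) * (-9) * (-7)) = 938997848062620208 / 7097144639837191049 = 0.13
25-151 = -126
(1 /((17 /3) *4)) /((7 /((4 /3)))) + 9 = 9.01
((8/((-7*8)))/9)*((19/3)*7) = -19/27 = -0.70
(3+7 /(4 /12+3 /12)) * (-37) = -555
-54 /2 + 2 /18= -242 /9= -26.89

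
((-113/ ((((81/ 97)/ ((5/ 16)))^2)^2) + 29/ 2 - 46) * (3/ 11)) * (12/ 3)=-95117342555489/ 2586017415168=-36.78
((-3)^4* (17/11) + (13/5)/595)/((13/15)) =12290154/85085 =144.45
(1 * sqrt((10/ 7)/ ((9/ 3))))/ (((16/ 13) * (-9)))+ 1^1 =1- 13 * sqrt(210)/ 3024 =0.94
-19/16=-1.19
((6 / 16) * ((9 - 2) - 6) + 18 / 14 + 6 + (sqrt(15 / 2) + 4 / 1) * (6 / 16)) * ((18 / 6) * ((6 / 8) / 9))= 3 * sqrt(30) / 64 + 513 / 224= 2.55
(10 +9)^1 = 19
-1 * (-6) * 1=6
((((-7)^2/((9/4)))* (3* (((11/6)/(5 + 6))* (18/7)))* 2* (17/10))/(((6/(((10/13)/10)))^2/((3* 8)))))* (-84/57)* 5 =-26656/9633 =-2.77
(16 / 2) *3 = 24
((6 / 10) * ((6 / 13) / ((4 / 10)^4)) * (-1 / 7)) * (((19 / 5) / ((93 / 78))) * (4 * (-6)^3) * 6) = 5540400 / 217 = 25531.80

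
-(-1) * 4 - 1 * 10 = -6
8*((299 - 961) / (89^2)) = -5296 / 7921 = -0.67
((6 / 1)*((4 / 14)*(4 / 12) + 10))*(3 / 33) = 5.51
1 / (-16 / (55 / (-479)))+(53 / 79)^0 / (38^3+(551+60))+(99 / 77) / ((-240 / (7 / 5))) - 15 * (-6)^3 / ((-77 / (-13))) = 223879106306679 / 409275897800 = 547.01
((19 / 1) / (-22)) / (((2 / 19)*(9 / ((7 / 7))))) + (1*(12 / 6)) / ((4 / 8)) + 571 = 227339 / 396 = 574.09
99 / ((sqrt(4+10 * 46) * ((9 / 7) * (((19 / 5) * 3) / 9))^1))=1155 * sqrt(29) / 2204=2.82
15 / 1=15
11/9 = 1.22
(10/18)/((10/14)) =7/9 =0.78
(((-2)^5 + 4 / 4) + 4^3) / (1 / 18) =594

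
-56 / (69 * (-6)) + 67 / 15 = 4763 / 1035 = 4.60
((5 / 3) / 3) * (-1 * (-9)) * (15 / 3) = 25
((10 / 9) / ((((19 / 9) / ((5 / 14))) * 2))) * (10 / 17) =125 / 2261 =0.06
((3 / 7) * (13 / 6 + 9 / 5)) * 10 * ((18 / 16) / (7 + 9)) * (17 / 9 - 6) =-629 / 128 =-4.91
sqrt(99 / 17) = 3 * sqrt(187) / 17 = 2.41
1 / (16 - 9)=1 / 7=0.14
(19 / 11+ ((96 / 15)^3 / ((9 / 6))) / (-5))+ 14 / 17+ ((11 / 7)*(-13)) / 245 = -3906801826 / 120264375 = -32.49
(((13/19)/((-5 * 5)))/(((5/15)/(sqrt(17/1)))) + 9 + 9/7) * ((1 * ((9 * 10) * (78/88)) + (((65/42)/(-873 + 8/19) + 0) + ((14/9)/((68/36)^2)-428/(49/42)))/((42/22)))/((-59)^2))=-20855826928760/62928445375103 + 6778143751847 * sqrt(17)/2562086704557765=-0.32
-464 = -464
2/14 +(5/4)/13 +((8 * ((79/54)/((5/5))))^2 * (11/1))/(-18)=-83.47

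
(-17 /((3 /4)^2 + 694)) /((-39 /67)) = 0.04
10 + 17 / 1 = 27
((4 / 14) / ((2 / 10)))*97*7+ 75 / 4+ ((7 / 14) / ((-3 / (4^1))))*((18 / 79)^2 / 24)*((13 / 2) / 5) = 123415541 / 124820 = 988.75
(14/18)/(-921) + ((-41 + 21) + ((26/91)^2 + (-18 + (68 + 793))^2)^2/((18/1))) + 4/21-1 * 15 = 1116766011899256853/39803778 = 28056784255.49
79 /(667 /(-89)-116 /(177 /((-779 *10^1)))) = 1244487 /80305901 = 0.02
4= 4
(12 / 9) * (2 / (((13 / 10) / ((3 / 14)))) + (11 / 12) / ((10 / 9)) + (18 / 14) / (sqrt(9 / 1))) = 1921 / 910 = 2.11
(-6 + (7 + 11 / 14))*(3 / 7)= 75 / 98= 0.77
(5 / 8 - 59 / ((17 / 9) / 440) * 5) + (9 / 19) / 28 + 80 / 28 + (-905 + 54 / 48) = -157406350 / 2261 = -69618.02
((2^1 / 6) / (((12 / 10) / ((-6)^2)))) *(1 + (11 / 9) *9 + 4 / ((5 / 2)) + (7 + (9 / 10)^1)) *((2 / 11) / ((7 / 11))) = 430 / 7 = 61.43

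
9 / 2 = 4.50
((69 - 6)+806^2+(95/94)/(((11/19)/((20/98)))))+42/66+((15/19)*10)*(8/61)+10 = 649711.03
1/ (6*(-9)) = -1/ 54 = -0.02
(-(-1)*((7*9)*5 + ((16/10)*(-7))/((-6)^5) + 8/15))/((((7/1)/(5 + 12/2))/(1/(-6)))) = -16868489/204120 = -82.64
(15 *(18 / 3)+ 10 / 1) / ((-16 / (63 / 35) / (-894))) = 20115 / 2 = 10057.50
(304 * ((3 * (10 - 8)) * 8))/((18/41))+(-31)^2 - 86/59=6052847/177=34196.88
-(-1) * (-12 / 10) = -6 / 5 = -1.20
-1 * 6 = -6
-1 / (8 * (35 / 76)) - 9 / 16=-467 / 560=-0.83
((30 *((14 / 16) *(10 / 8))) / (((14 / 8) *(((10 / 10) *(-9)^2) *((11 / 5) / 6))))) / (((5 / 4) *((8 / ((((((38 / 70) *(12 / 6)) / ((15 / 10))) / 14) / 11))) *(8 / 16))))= 95 / 160083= 0.00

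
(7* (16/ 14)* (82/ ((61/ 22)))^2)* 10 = 260353280/ 3721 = 69968.63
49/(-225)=-49/225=-0.22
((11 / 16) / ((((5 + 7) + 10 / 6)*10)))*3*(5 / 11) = 9 / 1312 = 0.01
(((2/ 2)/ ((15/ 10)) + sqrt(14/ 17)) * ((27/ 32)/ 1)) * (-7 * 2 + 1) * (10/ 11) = -1755 * sqrt(238)/ 2992 - 585/ 88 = -15.70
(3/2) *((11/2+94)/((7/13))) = 7761/28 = 277.18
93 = 93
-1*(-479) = 479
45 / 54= 5 / 6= 0.83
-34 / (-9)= 34 / 9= 3.78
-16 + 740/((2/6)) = 2204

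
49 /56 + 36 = 295 /8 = 36.88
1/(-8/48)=-6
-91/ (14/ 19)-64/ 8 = -131.50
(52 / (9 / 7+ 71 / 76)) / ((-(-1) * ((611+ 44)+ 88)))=27664 / 877483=0.03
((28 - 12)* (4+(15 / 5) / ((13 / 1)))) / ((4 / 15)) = 3300 / 13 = 253.85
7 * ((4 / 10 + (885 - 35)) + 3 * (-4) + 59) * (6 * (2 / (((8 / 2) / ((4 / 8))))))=94227 / 10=9422.70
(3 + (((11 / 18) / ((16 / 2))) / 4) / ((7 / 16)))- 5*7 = -8053 / 252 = -31.96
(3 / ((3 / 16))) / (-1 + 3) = 8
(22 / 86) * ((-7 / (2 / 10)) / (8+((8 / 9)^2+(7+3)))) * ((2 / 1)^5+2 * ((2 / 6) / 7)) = -500445 / 32723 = -15.29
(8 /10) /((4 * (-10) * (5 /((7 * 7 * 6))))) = -147 /125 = -1.18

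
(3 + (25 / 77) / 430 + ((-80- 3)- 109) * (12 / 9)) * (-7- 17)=20104332 / 3311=6071.98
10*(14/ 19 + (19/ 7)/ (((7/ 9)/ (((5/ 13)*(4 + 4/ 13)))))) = 1465220/ 22477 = 65.19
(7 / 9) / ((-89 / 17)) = -119 / 801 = -0.15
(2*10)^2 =400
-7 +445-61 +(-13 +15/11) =4019/11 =365.36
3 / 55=0.05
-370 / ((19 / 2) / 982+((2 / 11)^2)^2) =-10639321880 / 309603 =-34364.40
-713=-713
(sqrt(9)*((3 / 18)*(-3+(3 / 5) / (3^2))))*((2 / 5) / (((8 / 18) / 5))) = -33 / 5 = -6.60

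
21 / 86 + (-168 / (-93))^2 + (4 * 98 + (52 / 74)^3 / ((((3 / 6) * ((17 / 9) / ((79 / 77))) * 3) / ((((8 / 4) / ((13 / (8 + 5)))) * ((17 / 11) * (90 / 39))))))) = 1405555823382399 / 3545768858786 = 396.40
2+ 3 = 5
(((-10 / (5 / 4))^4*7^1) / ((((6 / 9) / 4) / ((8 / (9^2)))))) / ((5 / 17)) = 7798784 / 135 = 57768.77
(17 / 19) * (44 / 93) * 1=748 / 1767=0.42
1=1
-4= -4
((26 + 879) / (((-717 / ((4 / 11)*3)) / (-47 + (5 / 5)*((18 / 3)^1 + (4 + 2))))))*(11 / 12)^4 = 42159425 / 1238976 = 34.03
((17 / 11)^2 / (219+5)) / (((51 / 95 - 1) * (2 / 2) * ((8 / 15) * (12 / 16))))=-137275 / 2385152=-0.06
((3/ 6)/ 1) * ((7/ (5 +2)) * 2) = 1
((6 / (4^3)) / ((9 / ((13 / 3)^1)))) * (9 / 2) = 13 / 64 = 0.20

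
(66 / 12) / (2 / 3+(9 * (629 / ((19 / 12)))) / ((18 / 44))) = 627 / 996412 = 0.00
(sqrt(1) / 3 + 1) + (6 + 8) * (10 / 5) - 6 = 70 / 3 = 23.33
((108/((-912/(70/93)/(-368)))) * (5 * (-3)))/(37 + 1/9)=-1304100/98363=-13.26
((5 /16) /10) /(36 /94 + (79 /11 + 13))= 517 /340224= 0.00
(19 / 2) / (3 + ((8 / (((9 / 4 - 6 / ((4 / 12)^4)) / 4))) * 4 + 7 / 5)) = 36765 / 16004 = 2.30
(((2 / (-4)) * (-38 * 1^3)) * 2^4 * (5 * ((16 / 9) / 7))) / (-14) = -12160 / 441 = -27.57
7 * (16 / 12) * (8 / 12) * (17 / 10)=476 / 45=10.58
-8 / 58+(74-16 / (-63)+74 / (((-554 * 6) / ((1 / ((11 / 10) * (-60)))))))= 550128197 / 7422492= 74.12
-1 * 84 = -84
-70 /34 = -35 /17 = -2.06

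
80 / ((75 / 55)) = 176 / 3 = 58.67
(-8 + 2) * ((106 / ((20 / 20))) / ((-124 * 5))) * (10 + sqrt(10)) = 159 * sqrt(10) / 155 + 318 / 31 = 13.50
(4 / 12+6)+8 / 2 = 31 / 3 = 10.33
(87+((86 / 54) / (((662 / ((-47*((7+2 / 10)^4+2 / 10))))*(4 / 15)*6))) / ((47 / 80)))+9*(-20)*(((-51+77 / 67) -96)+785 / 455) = 35017699650364 / 1362222225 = 25706.30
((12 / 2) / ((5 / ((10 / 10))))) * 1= 6 / 5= 1.20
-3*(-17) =51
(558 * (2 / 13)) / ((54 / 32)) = 1984 / 39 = 50.87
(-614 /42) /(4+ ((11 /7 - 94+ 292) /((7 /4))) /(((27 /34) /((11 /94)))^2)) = -1153555263 /511037528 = -2.26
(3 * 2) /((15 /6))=12 /5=2.40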